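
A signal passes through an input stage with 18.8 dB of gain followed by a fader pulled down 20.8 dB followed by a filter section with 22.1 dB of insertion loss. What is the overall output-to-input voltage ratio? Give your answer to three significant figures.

0.0624

Net gain = 18.8 + (−20.8) + (−22.1) = -24.1 dB.
Voltage ratio = 10^(-24.1/20) = 0.0624.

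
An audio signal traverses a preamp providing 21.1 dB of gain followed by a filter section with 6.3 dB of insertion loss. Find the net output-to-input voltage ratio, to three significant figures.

Net gain = 21.1 + (−6.3) = 14.8 dB.
Voltage ratio = 10^(14.8/20) = 5.50.

5.50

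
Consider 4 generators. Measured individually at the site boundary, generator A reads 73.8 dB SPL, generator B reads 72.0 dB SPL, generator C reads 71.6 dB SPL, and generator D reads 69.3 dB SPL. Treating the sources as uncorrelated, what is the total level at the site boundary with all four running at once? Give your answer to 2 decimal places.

77.98 dB SPL

Uncorrelated sources add in intensity (power), not in dB.
L_total = 10·log₁₀(10^(73.8/10) + 10^(72.0/10) + 10^(71.6/10) + 10^(69.3/10)) = 10·log₁₀(62800000) = 77.98 dB SPL.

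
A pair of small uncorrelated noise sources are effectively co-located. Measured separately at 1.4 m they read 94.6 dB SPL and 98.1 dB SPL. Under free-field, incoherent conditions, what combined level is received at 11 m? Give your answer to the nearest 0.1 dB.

81.8 dB SPL

Combined at 1.4 m: 10·log₁₀(10^(94.6/10)+10^(98.1/10)) = 99.70 dB SPL.
Then apply −20·log₁₀(11/1.4) = -17.91 dB → 81.8 dB SPL.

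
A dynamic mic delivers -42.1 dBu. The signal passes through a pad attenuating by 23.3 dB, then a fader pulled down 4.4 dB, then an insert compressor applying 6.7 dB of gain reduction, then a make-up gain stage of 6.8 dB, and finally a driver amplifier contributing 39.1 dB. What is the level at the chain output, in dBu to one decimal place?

Cascaded gains and losses add directly in dB.
-42.1 − 23.3 − 4.4 − 6.7 + 6.8 + 39.1 = -30.6 dBu.

-30.6 dBu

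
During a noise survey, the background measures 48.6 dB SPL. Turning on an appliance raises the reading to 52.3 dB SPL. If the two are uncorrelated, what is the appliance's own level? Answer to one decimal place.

49.9 dB SPL

Subtract intensities: L_src = 10·log₁₀(10^(L_total/10) − 10^(L_bg/10)).
L_src = 10·log₁₀(10^(52.3/10) − 10^(48.6/10)) = 10·log₁₀(97380) = 49.9 dB SPL.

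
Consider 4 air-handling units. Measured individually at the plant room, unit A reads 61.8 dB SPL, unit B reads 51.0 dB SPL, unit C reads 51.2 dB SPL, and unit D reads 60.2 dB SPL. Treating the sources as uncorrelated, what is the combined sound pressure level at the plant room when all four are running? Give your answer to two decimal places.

64.50 dB SPL

Incoherent sources sum as intensities:
L_total = 10·log₁₀(10^(61.8/10) + 10^(51.0/10) + 10^(51.2/10) + 10^(60.2/10)) = 10·log₁₀(2818000) = 64.50 dB SPL.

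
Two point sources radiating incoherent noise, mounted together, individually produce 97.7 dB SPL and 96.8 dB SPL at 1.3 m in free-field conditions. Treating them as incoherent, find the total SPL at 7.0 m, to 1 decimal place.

Combined at 1.3 m: 10·log₁₀(10^(97.7/10)+10^(96.8/10)) = 100.28 dB SPL.
Then apply −20·log₁₀(7.0/1.3) = -14.62 dB → 85.7 dB SPL.

85.7 dB SPL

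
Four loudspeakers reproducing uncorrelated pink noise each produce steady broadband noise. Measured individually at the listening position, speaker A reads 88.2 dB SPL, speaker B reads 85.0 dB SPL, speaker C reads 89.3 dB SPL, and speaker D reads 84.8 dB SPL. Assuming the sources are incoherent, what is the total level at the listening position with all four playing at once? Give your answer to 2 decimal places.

93.28 dB SPL

Incoherent sources sum as intensities:
L_total = 10·log₁₀(10^(88.2/10) + 10^(85.0/10) + 10^(89.3/10) + 10^(84.8/10)) = 10·log₁₀(2130000000) = 93.28 dB SPL.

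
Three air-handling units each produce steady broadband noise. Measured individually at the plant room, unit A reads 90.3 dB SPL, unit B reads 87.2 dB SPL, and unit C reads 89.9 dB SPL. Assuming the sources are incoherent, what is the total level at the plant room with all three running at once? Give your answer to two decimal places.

Uncorrelated sources add in intensity (power), not in dB.
L_total = 10·log₁₀(10^(90.3/10) + 10^(87.2/10) + 10^(89.9/10)) = 10·log₁₀(2574000000) = 94.11 dB SPL.

94.11 dB SPL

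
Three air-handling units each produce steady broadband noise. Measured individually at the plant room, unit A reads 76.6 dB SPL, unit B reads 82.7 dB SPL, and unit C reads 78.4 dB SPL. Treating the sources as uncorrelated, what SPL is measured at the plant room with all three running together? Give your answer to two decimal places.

84.79 dB SPL

Uncorrelated sources add in intensity (power), not in dB.
L_total = 10·log₁₀(10^(76.6/10) + 10^(82.7/10) + 10^(78.4/10)) = 10·log₁₀(301100000) = 84.79 dB SPL.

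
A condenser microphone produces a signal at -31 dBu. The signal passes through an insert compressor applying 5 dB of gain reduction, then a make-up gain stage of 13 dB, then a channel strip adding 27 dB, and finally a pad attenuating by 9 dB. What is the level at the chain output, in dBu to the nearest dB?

In dB, series stages simply add:
-31 − 5 + 13 + 27 − 9 = -5 dBu.

-5 dBu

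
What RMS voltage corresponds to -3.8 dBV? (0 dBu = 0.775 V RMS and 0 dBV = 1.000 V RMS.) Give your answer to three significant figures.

V = 1.000 V × 10^(-3.8/20).
= 1.000 × 0.6457 = 0.646 V.

0.646 V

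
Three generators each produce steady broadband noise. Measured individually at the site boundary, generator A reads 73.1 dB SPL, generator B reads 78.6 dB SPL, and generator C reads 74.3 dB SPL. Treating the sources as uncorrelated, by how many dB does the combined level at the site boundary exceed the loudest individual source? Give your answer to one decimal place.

Add the sources as powers (linear), then convert back to dB:
L_total = 10·log₁₀(10^(73.1/10) + 10^(78.6/10) + 10^(74.3/10)) = 80.78 dB SPL.
Excess over the loudest (78.6 dB): 80.78 − 78.6 = 2.2 dB.

2.2 dB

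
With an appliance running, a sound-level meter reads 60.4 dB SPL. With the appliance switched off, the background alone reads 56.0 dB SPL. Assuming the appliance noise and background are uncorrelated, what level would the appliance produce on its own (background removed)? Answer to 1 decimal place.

Remove the background by subtracting linear intensities:
L_src = 10·log₁₀(10^(60.4/10) − 10^(56.0/10)) = 10·log₁₀(698400) = 58.4 dB SPL.

58.4 dB SPL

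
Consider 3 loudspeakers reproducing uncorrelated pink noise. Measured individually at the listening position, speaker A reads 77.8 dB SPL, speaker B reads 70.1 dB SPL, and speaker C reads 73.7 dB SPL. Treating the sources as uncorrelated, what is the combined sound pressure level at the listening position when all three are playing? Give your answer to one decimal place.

Uncorrelated sources add in intensity (power), not in dB.
L_total = 10·log₁₀(10^(77.8/10) + 10^(70.1/10) + 10^(73.7/10)) = 10·log₁₀(93930000) = 79.7 dB SPL.

79.7 dB SPL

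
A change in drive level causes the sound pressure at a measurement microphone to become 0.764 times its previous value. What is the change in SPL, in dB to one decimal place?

-2.3 dB

SPL change from a pressure ratio uses the 20·log₁₀ form:
20·log₁₀(0.764) = -2.3 dB.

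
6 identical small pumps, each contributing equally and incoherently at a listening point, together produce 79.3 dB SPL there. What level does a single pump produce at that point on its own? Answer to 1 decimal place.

71.5 dB SPL

6 equal incoherent sources add 10·log₁₀(6) = 7.78 dB over one source.
L_one = 79.3 − 7.78 = 71.5 dB SPL.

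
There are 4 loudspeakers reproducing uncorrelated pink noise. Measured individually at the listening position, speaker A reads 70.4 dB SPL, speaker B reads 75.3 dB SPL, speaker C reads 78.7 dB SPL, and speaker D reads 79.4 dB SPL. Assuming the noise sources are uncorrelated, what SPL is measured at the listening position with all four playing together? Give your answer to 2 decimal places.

83.14 dB SPL

Add the sources as powers (linear), then convert back to dB:
L_total = 10·log₁₀(10^(70.4/10) + 10^(75.3/10) + 10^(78.7/10) + 10^(79.4/10)) = 10·log₁₀(206100000) = 83.14 dB SPL.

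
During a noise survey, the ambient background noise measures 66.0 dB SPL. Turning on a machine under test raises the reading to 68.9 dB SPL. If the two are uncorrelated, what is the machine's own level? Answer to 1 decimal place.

65.8 dB SPL

Background correction is a power subtraction:
L_src = 10·log₁₀(10^(68.9/10) − 10^(66.0/10)) = 10·log₁₀(3781000) = 65.8 dB SPL.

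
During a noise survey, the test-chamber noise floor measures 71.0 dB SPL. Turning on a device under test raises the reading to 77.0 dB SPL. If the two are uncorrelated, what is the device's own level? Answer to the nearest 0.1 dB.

Remove the background by subtracting linear intensities:
L_src = 10·log₁₀(10^(77.0/10) − 10^(71.0/10)) = 10·log₁₀(37530000) = 75.7 dB SPL.

75.7 dB SPL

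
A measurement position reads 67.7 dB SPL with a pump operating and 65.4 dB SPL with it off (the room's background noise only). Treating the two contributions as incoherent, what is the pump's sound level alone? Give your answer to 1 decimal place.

Remove the background by subtracting linear intensities:
L_src = 10·log₁₀(10^(67.7/10) − 10^(65.4/10)) = 10·log₁₀(2421000) = 63.8 dB SPL.

63.8 dB SPL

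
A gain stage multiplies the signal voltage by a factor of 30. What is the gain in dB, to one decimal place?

For a voltage ratio, dB = 20·log₁₀(V₂/V₁).
20·log₁₀(30) = 29.5 dB.

29.5 dB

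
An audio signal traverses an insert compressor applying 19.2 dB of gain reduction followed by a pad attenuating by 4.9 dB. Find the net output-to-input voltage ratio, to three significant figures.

0.0624

Net gain = (−19.2) + (−4.9) = -24.1 dB.
Voltage ratio = 10^(-24.1/20) = 0.0624.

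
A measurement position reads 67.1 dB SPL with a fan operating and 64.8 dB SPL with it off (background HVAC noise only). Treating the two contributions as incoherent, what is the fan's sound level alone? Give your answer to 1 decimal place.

63.2 dB SPL

Subtract intensities: L_src = 10·log₁₀(10^(L_total/10) − 10^(L_bg/10)).
L_src = 10·log₁₀(10^(67.1/10) − 10^(64.8/10)) = 10·log₁₀(2109000) = 63.2 dB SPL.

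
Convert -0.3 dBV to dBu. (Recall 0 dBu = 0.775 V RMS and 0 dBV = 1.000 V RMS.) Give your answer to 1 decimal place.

+1.9 dBu

The offset between the scales is 20·log₁₀(0.775/1.000) = −2.214 dB.
So dBu = -0.3 + 2.214 = +1.9 dBu.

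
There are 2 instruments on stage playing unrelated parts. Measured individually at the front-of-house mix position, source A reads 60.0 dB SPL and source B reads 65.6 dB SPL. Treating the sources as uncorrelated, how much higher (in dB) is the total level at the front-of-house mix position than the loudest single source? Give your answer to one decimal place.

1.1 dB

Incoherent sources sum as intensities:
L_total = 10·log₁₀(10^(60.0/10) + 10^(65.6/10)) = 66.66 dB SPL.
Excess over the loudest (65.6 dB): 66.66 − 65.6 = 1.1 dB.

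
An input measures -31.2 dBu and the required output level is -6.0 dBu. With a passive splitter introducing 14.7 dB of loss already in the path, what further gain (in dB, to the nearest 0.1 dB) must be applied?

39.9 dB

The required make-up gain is the shortfall in the dB sum.
G = -6.0 − (-31.2) + 14.7 = 39.9 dB.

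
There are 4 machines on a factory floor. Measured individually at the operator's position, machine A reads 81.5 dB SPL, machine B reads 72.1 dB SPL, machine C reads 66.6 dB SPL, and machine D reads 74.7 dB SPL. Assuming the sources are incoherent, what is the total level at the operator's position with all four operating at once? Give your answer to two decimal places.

82.82 dB SPL

Incoherent sources sum as intensities:
L_total = 10·log₁₀(10^(81.5/10) + 10^(72.1/10) + 10^(66.6/10) + 10^(74.7/10)) = 10·log₁₀(191600000) = 82.82 dB SPL.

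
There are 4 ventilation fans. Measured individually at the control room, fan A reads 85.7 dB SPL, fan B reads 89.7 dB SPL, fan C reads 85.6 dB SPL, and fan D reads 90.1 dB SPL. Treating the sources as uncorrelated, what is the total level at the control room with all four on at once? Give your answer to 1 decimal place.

94.3 dB SPL

Incoherent sources sum as intensities:
L_total = 10·log₁₀(10^(85.7/10) + 10^(89.7/10) + 10^(85.6/10) + 10^(90.1/10)) = 10·log₁₀(2691000000) = 94.3 dB SPL.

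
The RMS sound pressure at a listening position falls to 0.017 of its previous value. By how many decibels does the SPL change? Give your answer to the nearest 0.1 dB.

Sound pressure is an amplitude quantity: ΔL = 20·log₁₀(p₂/p₁).
20·log₁₀(0.017) = -35.4 dB.

-35.4 dB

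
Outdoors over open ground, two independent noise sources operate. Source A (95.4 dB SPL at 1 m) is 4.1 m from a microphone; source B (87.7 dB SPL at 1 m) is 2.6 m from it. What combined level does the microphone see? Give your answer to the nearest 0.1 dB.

84.7 dB SPL

At the listener: L_A = 95.4 − 20·log₁₀(4.1) = 83.14 dB; L_B = 87.7 − 20·log₁₀(2.6) = 79.40 dB.
Combined: 10·log₁₀(10^(83.14/10)+10^(79.40/10)) = 84.7 dB SPL.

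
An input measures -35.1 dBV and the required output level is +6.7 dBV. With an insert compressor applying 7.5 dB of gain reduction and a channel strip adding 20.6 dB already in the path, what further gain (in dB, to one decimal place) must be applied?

28.7 dB

The required make-up gain is the shortfall in the dB sum.
G = +6.7 − (-35.1) + 7.5 − 20.6 = 28.7 dB.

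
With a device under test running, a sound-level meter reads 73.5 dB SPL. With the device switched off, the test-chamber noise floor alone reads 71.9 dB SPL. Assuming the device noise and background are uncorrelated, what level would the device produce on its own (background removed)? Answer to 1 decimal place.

Subtract intensities: L_src = 10·log₁₀(10^(L_total/10) − 10^(L_bg/10)).
L_src = 10·log₁₀(10^(73.5/10) − 10^(71.9/10)) = 10·log₁₀(6899000) = 68.4 dB SPL.

68.4 dB SPL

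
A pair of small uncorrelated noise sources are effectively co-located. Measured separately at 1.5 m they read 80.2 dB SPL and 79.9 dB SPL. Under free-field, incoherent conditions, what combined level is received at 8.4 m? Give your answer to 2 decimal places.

68.10 dB SPL

Combined at 1.5 m: 10·log₁₀(10^(80.2/10)+10^(79.9/10)) = 83.063 dB SPL.
Then apply −20·log₁₀(8.4/1.5) = -14.964 dB → 68.10 dB SPL.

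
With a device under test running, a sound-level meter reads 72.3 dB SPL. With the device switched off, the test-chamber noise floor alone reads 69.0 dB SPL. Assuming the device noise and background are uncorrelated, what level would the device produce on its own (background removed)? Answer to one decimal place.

69.6 dB SPL

Remove the background by subtracting linear intensities:
L_src = 10·log₁₀(10^(72.3/10) − 10^(69.0/10)) = 10·log₁₀(9039000) = 69.6 dB SPL.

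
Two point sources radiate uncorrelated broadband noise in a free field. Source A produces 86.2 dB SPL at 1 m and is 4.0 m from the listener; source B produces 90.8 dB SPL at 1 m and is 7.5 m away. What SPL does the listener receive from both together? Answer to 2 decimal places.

76.76 dB SPL

At the listener: L_A = 86.2 − 20·log₁₀(4.0) = 74.159 dB; L_B = 90.8 − 20·log₁₀(7.5) = 73.299 dB.
Combined: 10·log₁₀(10^(74.159/10)+10^(73.299/10)) = 76.76 dB SPL.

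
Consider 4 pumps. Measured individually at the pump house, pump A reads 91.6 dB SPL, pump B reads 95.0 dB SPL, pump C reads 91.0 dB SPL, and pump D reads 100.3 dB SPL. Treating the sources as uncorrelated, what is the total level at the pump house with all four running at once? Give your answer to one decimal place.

Uncorrelated sources add in intensity (power), not in dB.
L_total = 10·log₁₀(10^(91.6/10) + 10^(95.0/10) + 10^(91.0/10) + 10^(100.3/10)) = 10·log₁₀(16582000000) = 102.2 dB SPL.

102.2 dB SPL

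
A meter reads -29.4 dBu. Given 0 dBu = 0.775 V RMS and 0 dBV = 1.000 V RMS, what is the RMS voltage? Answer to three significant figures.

V = 0.775 V × 10^(-29.4/20).
= 0.775 × 0.03388 = 0.0263 V.

0.0263 V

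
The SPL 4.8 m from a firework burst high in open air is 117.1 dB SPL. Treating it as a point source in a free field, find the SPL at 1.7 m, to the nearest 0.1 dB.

126.1 dB SPL

Inverse-square spreading gives ΔL = −20·log₁₀(d₂/d₁).
ΔL = −20·log₁₀(1.7/4.8) = 9.02 dB, so L₂ = 117.1 + (9.02) = 126.1 dB SPL.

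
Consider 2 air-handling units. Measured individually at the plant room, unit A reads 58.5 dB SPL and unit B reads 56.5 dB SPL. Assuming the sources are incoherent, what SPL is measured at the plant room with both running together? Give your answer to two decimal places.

Incoherent sources sum as intensities:
L_total = 10·log₁₀(10^(58.5/10) + 10^(56.5/10)) = 10·log₁₀(1155000) = 60.62 dB SPL.

60.62 dB SPL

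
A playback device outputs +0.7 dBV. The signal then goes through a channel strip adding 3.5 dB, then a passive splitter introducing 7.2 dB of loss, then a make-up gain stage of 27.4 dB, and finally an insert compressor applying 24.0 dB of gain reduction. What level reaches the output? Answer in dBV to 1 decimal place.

In dB, series stages simply add:
+0.7 + 3.5 − 7.2 + 27.4 − 24.0 = +0.4 dBV.

+0.4 dBV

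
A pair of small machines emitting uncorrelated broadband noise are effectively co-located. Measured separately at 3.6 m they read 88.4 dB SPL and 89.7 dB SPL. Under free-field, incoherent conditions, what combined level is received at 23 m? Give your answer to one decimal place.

76.0 dB SPL

Combined at 3.6 m: 10·log₁₀(10^(88.4/10)+10^(89.7/10)) = 92.11 dB SPL.
Then apply −20·log₁₀(23/3.6) = -16.11 dB → 76.0 dB SPL.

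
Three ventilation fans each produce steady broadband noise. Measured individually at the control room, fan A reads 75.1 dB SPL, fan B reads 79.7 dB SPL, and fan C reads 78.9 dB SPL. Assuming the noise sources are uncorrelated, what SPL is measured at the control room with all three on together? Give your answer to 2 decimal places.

83.08 dB SPL

Incoherent sources sum as intensities:
L_total = 10·log₁₀(10^(75.1/10) + 10^(79.7/10) + 10^(78.9/10)) = 10·log₁₀(203300000) = 83.08 dB SPL.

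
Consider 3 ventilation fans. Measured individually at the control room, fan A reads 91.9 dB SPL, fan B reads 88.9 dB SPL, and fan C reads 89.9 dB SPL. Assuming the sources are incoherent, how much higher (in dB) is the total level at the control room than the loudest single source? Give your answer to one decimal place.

3.3 dB

Uncorrelated sources add in intensity (power), not in dB.
L_total = 10·log₁₀(10^(91.9/10) + 10^(88.9/10) + 10^(89.9/10)) = 95.19 dB SPL.
Excess over the loudest (91.9 dB): 95.19 − 91.9 = 3.3 dB.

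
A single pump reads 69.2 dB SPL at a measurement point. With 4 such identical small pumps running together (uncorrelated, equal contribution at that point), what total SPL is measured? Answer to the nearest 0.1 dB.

4 equal incoherent sources raise the level by 10·log₁₀(4) = 6.02 dB.
L_total = 69.2 + 6.02 = 75.2 dB SPL.

75.2 dB SPL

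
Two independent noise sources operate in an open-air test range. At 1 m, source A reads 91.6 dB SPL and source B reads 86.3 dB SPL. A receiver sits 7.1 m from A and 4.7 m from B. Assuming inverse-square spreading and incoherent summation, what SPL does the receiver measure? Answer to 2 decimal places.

At the listener: L_A = 91.6 − 20·log₁₀(7.1) = 74.575 dB; L_B = 86.3 − 20·log₁₀(4.7) = 72.858 dB.
Combined: 10·log₁₀(10^(74.575/10)+10^(72.858/10)) = 76.81 dB SPL.

76.81 dB SPL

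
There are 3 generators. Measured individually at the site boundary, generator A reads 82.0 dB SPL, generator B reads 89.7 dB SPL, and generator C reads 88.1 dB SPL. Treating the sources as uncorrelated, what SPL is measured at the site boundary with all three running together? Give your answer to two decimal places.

Uncorrelated sources add in intensity (power), not in dB.
L_total = 10·log₁₀(10^(82.0/10) + 10^(89.7/10) + 10^(88.1/10)) = 10·log₁₀(1737000000) = 92.40 dB SPL.

92.40 dB SPL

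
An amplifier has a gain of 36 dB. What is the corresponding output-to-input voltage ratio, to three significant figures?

Voltage ratio = 10^(dB/20).
10^(36/20) = 10^(1.800) = 63.1.

63.1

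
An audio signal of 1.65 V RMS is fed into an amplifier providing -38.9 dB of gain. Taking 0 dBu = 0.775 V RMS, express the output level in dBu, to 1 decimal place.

-32.3 dBu

Input level: 20·log₁₀(1.65/0.775) = 6.56 dBu.
Output: 6.56 − 38.9 = -32.3 dBu.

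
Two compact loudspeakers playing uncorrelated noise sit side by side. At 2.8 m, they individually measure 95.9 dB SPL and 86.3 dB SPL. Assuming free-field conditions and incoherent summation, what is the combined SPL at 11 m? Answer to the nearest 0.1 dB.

Combined at 2.8 m: 10·log₁₀(10^(95.9/10)+10^(86.3/10)) = 96.35 dB SPL.
Then apply −20·log₁₀(11/2.8) = -11.88 dB → 84.5 dB SPL.

84.5 dB SPL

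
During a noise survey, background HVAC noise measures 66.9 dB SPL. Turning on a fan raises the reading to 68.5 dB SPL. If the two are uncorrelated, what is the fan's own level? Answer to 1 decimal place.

63.4 dB SPL

Remove the background by subtracting linear intensities:
L_src = 10·log₁₀(10^(68.5/10) − 10^(66.9/10)) = 10·log₁₀(2182000) = 63.4 dB SPL.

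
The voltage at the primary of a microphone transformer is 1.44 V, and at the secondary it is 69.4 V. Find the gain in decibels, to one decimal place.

Voltage ratio → dB uses the 20·log₁₀ form:
20·log₁₀(69.4/1.44) = 20·log₁₀(48.19) = 33.7 dB.

33.7 dB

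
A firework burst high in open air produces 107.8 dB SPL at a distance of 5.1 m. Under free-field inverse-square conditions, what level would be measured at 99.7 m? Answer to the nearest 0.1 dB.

Free-field point source: level drops by 20·log₁₀ of the distance ratio.
ΔL = −20·log₁₀(99.7/5.1) = -25.82 dB, so L₂ = 107.8 + (-25.82) = 82.0 dB SPL.

82.0 dB SPL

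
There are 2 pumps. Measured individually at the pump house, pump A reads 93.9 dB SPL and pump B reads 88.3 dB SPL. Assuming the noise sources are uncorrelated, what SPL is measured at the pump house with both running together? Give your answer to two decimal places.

Add the sources as powers (linear), then convert back to dB:
L_total = 10·log₁₀(10^(93.9/10) + 10^(88.3/10)) = 10·log₁₀(3131000000) = 94.96 dB SPL.

94.96 dB SPL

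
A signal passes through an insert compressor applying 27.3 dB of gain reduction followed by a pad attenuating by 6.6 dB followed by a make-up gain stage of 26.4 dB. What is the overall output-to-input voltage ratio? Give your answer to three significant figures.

0.422

Net gain = (−27.3) + (−6.6) + 26.4 = -7.5 dB.
Voltage ratio = 10^(-7.5/20) = 0.422.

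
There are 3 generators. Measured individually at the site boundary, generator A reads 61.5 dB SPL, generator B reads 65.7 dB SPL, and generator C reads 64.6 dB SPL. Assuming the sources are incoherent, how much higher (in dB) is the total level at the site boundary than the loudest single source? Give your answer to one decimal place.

Uncorrelated sources add in intensity (power), not in dB.
L_total = 10·log₁₀(10^(61.5/10) + 10^(65.7/10) + 10^(64.6/10)) = 69.04 dB SPL.
Excess over the loudest (65.7 dB): 69.04 − 65.7 = 3.3 dB.

3.3 dB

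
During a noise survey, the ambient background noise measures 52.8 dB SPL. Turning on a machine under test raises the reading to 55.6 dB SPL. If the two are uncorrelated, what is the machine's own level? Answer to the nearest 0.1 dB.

Subtract intensities: L_src = 10·log₁₀(10^(L_total/10) − 10^(L_bg/10)).
L_src = 10·log₁₀(10^(55.6/10) − 10^(52.8/10)) = 10·log₁₀(172500) = 52.4 dB SPL.

52.4 dB SPL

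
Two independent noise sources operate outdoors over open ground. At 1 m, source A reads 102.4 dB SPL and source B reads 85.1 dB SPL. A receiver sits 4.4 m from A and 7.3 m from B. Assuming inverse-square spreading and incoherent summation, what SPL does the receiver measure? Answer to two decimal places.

89.56 dB SPL

At the listener: L_A = 102.4 − 20·log₁₀(4.4) = 89.531 dB; L_B = 85.1 − 20·log₁₀(7.3) = 67.834 dB.
Combined: 10·log₁₀(10^(89.531/10)+10^(67.834/10)) = 89.56 dB SPL.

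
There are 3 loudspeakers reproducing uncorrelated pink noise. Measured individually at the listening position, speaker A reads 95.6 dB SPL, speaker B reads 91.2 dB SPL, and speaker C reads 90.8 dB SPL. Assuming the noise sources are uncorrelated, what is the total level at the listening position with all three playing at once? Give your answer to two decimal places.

97.89 dB SPL

Incoherent sources sum as intensities:
L_total = 10·log₁₀(10^(95.6/10) + 10^(91.2/10) + 10^(90.8/10)) = 10·log₁₀(6151000000) = 97.89 dB SPL.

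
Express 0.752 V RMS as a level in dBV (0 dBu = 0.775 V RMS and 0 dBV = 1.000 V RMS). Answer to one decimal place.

dBV = 20·log₁₀(V / 1.000 V).
20·log₁₀(0.752/1.000) = -2.5 dBV.

-2.5 dBV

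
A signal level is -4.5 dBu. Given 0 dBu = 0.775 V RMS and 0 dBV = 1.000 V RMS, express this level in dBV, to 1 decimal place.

The offset between the scales is 20·log₁₀(0.775/1.000) = −2.214 dB.
So dBV = -4.5 − 2.214 = -6.7 dBV.

-6.7 dBV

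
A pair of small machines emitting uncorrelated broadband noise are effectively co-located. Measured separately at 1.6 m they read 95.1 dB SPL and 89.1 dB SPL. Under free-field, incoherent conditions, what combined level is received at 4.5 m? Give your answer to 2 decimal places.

Combined at 1.6 m: 10·log₁₀(10^(95.1/10)+10^(89.1/10)) = 96.073 dB SPL.
Then apply −20·log₁₀(4.5/1.6) = -8.982 dB → 87.09 dB SPL.

87.09 dB SPL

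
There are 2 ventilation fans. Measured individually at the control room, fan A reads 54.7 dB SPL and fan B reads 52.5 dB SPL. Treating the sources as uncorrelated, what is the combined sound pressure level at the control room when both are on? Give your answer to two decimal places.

Add the sources as powers (linear), then convert back to dB:
L_total = 10·log₁₀(10^(54.7/10) + 10^(52.5/10)) = 10·log₁₀(472900) = 56.75 dB SPL.

56.75 dB SPL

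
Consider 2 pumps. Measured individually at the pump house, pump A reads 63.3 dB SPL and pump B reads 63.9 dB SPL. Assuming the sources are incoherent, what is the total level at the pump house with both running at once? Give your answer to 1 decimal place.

Add the sources as powers (linear), then convert back to dB:
L_total = 10·log₁₀(10^(63.3/10) + 10^(63.9/10)) = 10·log₁₀(4593000) = 66.6 dB SPL.

66.6 dB SPL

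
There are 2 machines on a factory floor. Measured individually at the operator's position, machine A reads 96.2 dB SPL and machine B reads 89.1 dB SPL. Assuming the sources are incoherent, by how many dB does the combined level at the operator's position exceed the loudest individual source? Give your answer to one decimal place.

Add the sources as powers (linear), then convert back to dB:
L_total = 10·log₁₀(10^(96.2/10) + 10^(89.1/10)) = 96.97 dB SPL.
Excess over the loudest (96.2 dB): 96.97 − 96.2 = 0.8 dB.

0.8 dB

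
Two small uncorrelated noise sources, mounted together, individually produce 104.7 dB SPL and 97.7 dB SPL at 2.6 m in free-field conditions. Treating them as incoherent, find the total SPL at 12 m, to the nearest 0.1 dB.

92.2 dB SPL

Combined at 2.6 m: 10·log₁₀(10^(104.7/10)+10^(97.7/10)) = 105.49 dB SPL.
Then apply −20·log₁₀(12/2.6) = -13.28 dB → 92.2 dB SPL.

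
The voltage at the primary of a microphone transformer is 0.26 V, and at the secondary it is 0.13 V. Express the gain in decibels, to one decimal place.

-6.0 dB

Voltage is an amplitude quantity, so gain = 20·log₁₀(V_out/V_in).
20·log₁₀(0.13/0.26) = 20·log₁₀(0.5000) = -6.0 dB.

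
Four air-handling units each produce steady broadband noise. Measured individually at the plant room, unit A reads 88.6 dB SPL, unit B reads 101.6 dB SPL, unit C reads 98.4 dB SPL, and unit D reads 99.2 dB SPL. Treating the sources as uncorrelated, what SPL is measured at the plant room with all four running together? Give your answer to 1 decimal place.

104.8 dB SPL

Add the sources as powers (linear), then convert back to dB:
L_total = 10·log₁₀(10^(88.6/10) + 10^(101.6/10) + 10^(98.4/10) + 10^(99.2/10)) = 10·log₁₀(30415000000) = 104.8 dB SPL.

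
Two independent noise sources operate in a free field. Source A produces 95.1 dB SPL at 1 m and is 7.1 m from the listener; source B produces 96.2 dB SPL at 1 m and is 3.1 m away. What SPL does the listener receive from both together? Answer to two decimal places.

At the listener: L_A = 95.1 − 20·log₁₀(7.1) = 78.075 dB; L_B = 96.2 − 20·log₁₀(3.1) = 86.373 dB.
Combined: 10·log₁₀(10^(78.075/10)+10^(86.373/10)) = 86.97 dB SPL.

86.97 dB SPL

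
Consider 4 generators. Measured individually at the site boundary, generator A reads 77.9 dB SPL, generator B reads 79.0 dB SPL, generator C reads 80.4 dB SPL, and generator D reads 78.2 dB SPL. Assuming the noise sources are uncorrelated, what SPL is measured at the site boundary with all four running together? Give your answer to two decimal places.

Add the sources as powers (linear), then convert back to dB:
L_total = 10·log₁₀(10^(77.9/10) + 10^(79.0/10) + 10^(80.4/10) + 10^(78.2/10)) = 10·log₁₀(316800000) = 85.01 dB SPL.

85.01 dB SPL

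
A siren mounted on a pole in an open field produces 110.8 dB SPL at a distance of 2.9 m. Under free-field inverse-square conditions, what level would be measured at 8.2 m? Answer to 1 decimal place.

101.8 dB SPL

Inverse-square spreading gives ΔL = −20·log₁₀(d₂/d₁).
ΔL = −20·log₁₀(8.2/2.9) = -9.03 dB, so L₂ = 110.8 + (-9.03) = 101.8 dB SPL.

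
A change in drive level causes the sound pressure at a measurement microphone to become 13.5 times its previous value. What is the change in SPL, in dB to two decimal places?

22.61 dB

SPL change from a pressure ratio uses the 20·log₁₀ form:
20·log₁₀(13.5) = 22.61 dB.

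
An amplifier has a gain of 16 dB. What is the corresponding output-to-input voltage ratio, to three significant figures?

Voltage ratio = 10^(dB/20).
10^(16/20) = 10^(0.8000) = 6.31.

6.31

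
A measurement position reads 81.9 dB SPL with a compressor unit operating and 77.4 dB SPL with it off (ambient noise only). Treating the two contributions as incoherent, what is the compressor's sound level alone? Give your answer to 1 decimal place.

80.0 dB SPL

Subtract intensities: L_src = 10·log₁₀(10^(L_total/10) − 10^(L_bg/10)).
L_src = 10·log₁₀(10^(81.9/10) − 10^(77.4/10)) = 10·log₁₀(99930000) = 80.0 dB SPL.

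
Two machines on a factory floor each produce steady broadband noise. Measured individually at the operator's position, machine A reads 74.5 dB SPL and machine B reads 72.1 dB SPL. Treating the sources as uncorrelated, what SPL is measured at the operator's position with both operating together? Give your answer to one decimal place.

Uncorrelated sources add in intensity (power), not in dB.
L_total = 10·log₁₀(10^(74.5/10) + 10^(72.1/10)) = 10·log₁₀(44400000) = 76.5 dB SPL.

76.5 dB SPL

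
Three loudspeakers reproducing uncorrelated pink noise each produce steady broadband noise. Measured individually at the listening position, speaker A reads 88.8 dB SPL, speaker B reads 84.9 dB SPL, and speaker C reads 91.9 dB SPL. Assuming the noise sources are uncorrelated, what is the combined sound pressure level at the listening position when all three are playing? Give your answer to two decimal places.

Add the sources as powers (linear), then convert back to dB:
L_total = 10·log₁₀(10^(88.8/10) + 10^(84.9/10) + 10^(91.9/10)) = 10·log₁₀(2616000000) = 94.18 dB SPL.

94.18 dB SPL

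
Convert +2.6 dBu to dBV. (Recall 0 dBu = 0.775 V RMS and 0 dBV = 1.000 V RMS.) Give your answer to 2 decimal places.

The offset between the scales is 20·log₁₀(0.775/1.000) = −2.214 dB.
So dBV = +2.6 − 2.214 = +0.39 dBV.

+0.39 dBV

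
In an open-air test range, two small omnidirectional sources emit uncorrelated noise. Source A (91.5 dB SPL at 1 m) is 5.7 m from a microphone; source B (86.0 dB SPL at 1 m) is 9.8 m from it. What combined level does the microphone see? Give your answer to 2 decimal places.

76.78 dB SPL

At the listener: L_A = 91.5 − 20·log₁₀(5.7) = 76.383 dB; L_B = 86.0 − 20·log₁₀(9.8) = 66.175 dB.
Combined: 10·log₁₀(10^(76.383/10)+10^(66.175/10)) = 76.78 dB SPL.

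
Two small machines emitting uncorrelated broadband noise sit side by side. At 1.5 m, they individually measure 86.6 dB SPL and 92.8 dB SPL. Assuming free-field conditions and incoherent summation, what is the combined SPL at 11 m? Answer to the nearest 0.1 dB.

76.4 dB SPL

Combined at 1.5 m: 10·log₁₀(10^(86.6/10)+10^(92.8/10)) = 93.73 dB SPL.
Then apply −20·log₁₀(11/1.5) = -17.31 dB → 76.4 dB SPL.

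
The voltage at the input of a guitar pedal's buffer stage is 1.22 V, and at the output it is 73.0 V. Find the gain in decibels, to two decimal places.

For a voltage ratio, dB = 20·log₁₀(V₂/V₁).
20·log₁₀(73.0/1.22) = 20·log₁₀(59.84) = 35.54 dB.

35.54 dB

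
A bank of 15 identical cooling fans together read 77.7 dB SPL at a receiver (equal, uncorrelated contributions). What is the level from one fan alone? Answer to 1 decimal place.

15 equal incoherent sources add 10·log₁₀(15) = 11.76 dB over one source.
L_one = 77.7 − 11.76 = 65.9 dB SPL.

65.9 dB SPL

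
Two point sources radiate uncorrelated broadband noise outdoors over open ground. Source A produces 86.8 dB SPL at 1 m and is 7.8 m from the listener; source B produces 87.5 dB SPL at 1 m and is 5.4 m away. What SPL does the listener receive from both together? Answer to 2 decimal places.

At the listener: L_A = 86.8 − 20·log₁₀(7.8) = 68.958 dB; L_B = 87.5 − 20·log₁₀(5.4) = 72.852 dB.
Combined: 10·log₁₀(10^(68.958/10)+10^(72.852/10)) = 74.34 dB SPL.

74.34 dB SPL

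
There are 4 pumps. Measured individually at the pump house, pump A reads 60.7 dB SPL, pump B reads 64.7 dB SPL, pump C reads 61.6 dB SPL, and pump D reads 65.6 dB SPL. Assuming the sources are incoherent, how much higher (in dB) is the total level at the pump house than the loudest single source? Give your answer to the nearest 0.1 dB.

4.0 dB

Incoherent sources sum as intensities:
L_total = 10·log₁₀(10^(60.7/10) + 10^(64.7/10) + 10^(61.6/10) + 10^(65.6/10)) = 69.64 dB SPL.
Excess over the loudest (65.6 dB): 69.64 − 65.6 = 4.0 dB.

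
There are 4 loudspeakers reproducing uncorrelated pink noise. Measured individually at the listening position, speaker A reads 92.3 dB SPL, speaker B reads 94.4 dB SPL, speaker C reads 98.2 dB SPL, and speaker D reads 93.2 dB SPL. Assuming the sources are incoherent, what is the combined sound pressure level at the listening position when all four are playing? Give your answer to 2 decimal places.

Incoherent sources sum as intensities:
L_total = 10·log₁₀(10^(92.3/10) + 10^(94.4/10) + 10^(98.2/10) + 10^(93.2/10)) = 10·log₁₀(13149000000) = 101.19 dB SPL.

101.19 dB SPL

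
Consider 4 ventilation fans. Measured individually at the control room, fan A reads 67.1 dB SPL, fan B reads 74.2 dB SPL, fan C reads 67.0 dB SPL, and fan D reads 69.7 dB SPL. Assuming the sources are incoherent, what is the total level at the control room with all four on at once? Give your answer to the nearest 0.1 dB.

Add the sources as powers (linear), then convert back to dB:
L_total = 10·log₁₀(10^(67.1/10) + 10^(74.2/10) + 10^(67.0/10) + 10^(69.7/10)) = 10·log₁₀(45780000) = 76.6 dB SPL.

76.6 dB SPL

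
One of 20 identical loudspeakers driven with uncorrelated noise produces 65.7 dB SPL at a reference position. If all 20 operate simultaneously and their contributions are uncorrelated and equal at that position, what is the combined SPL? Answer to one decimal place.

20 equal incoherent sources raise the level by 10·log₁₀(20) = 13.01 dB.
L_total = 65.7 + 13.01 = 78.7 dB SPL.

78.7 dB SPL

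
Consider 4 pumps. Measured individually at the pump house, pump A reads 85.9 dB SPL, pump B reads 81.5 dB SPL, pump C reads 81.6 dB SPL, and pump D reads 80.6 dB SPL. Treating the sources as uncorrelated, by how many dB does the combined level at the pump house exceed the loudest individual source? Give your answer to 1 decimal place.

Uncorrelated sources add in intensity (power), not in dB.
L_total = 10·log₁₀(10^(85.9/10) + 10^(81.5/10) + 10^(81.6/10) + 10^(80.6/10)) = 88.97 dB SPL.
Excess over the loudest (85.9 dB): 88.97 − 85.9 = 3.1 dB.

3.1 dB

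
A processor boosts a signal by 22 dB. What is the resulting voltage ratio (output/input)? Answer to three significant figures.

Voltage ratio = 10^(dB/20).
10^(22/20) = 10^(1.100) = 12.6.

12.6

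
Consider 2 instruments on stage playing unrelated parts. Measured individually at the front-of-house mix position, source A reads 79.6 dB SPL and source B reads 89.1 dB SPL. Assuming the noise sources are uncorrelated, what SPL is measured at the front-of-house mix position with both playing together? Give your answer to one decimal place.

Uncorrelated sources add in intensity (power), not in dB.
L_total = 10·log₁₀(10^(79.6/10) + 10^(89.1/10)) = 10·log₁₀(904000000) = 89.6 dB SPL.

89.6 dB SPL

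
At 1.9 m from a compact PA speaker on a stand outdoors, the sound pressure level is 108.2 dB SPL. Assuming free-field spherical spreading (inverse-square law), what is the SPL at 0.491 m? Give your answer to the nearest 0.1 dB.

For a point source in a free field, ΔL = −20·log₁₀(d₂/d₁).
ΔL = −20·log₁₀(0.491/1.9) = 11.75 dB, so L₂ = 108.2 + (11.75) = 120.0 dB SPL.

120.0 dB SPL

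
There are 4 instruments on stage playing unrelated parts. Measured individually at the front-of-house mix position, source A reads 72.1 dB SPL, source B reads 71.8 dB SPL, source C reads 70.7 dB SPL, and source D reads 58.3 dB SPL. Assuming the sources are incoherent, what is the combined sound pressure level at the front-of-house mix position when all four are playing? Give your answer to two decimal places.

Add the sources as powers (linear), then convert back to dB:
L_total = 10·log₁₀(10^(72.1/10) + 10^(71.8/10) + 10^(70.7/10) + 10^(58.3/10)) = 10·log₁₀(43780000) = 76.41 dB SPL.

76.41 dB SPL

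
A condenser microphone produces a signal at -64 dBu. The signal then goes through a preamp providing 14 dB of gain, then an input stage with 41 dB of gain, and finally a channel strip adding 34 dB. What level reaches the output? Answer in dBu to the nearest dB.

+25 dBu

Cascaded gains and losses add directly in dB.
-64 + 14 + 41 + 34 = +25 dBu.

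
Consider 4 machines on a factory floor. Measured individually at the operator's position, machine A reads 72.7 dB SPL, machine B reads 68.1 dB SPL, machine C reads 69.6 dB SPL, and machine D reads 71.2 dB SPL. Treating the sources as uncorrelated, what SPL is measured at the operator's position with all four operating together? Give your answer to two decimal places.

Incoherent sources sum as intensities:
L_total = 10·log₁₀(10^(72.7/10) + 10^(68.1/10) + 10^(69.6/10) + 10^(71.2/10)) = 10·log₁₀(47380000) = 76.76 dB SPL.

76.76 dB SPL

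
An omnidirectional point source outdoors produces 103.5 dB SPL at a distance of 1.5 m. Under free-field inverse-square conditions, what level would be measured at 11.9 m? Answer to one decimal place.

For a point source in a free field, ΔL = −20·log₁₀(d₂/d₁).
ΔL = −20·log₁₀(11.9/1.5) = -17.99 dB, so L₂ = 103.5 + (-17.99) = 85.5 dB SPL.

85.5 dB SPL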